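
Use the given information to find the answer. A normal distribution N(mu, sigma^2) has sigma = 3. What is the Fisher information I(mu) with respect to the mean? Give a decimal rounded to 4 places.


The Fisher information for the mean of a normal distribution is I(mu) = 1/sigma^2.
sigma = 3, so sigma^2 = 9.
I(mu) = 1/9 = 0.1111

0.1111


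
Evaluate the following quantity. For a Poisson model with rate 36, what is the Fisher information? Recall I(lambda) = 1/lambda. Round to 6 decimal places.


Fisher information for Poisson: I(lambda) = 1/lambda.
lambda = 36.
I(lambda) = 1/36 = 0.027778

0.027778


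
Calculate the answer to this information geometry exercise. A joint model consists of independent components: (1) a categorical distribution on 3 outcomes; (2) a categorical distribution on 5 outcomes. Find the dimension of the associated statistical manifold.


The dimension of a statistical manifold equals the number of free
(independent) real parameters of the model. For a product of independent
blocks the parameter counts add.
- categorical on 3 outcomes (probabilities sum to 1): 3-1 = 2.
- categorical on 5 outcomes (probabilities sum to 1): 5-1 = 4.
Total = 2 + 4 = 6.
Dimension = 6

6


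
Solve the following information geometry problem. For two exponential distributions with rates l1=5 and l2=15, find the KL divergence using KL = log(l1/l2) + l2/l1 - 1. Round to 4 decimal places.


KL divergence for exponential family:
KL = log(l1/l2) + l2/l1 - 1.
log(5/15) = -1.098612.
15/5 = 3.0.
KL = -1.098612 + 3.0 - 1 = 0.9014

0.9014


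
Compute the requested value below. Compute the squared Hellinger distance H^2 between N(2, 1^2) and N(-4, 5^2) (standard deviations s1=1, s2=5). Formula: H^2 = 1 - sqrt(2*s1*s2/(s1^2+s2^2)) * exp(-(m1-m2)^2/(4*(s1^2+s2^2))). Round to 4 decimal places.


Squared Hellinger distance for Gaussians:
H^2 = 1 - sqrt(2*s1*s2/(s1^2+s2^2)) * exp(-(m1-m2)^2/(4*(s1^2+s2^2))).
s1^2 = 1, s2^2 = 25, s1^2+s2^2 = 26.
sqrt(2*1*5/(26)) = 0.620174.
(m1-m2)^2 = (6)^2 = 36.
exp(-36/(4*26)) = exp(-0.346154) = 0.707404.
H^2 = 1 - 0.620174*0.707404 = 0.5613

0.5613


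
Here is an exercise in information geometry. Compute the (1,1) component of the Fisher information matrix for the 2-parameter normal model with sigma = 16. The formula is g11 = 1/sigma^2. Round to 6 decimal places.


For the 2-parameter normal family, the Fisher metric has:
  g11 = 1/sigma^2, g22 = 2/sigma^2.
sigma = 16, sigma^2 = 256.
g11 = 0.003906

0.003906


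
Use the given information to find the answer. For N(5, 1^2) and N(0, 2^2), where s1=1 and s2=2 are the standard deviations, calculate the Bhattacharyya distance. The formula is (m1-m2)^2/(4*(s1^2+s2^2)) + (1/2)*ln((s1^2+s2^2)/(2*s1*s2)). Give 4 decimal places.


Bhattacharyya distance between two Gaussians:
DB = (m1-m2)^2/(4*(s1^2+s2^2)) + (1/2)*ln((s1^2+s2^2)/(2*s1*s2)).
(m1-m2)^2 = (5)^2 = 25.
s1^2+s2^2 = 1 + 4 = 5.
term1 = 25/20 = 1.25.
term2 = 0.5*ln(5/4.0) = 0.111572.
DB = 1.25 + 0.111572 = 1.3616

1.3616


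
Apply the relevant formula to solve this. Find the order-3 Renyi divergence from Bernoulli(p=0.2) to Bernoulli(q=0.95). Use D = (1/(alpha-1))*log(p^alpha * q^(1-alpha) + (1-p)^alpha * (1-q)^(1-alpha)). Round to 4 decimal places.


Renyi divergence of order alpha between Bernoulli distributions:
D = (1/(alpha-1))*log(p^alpha * q^(1-alpha) + (1-p)^alpha * (1-q)^(1-alpha)).
alpha = 3, p = 0.2, q = 0.95.
p^alpha * q^(1-alpha) = 0.2^3 * 0.95^-2 = 0.008864.
(1-p)^alpha * (1-q)^(1-alpha) = 0.8^3 * 0.05^-2 = 204.8.
sum = 0.008864 + 204.8 = 204.808864.
D = (1/2)*log(204.808864) = 2.6610

2.6610


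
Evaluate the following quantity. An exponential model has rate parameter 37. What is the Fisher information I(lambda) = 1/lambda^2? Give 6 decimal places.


Fisher information for exponential: I(lambda) = 1/lambda^2.
lambda = 37, lambda^2 = 1369.
I = 1/1369 = 0.000730

0.000730


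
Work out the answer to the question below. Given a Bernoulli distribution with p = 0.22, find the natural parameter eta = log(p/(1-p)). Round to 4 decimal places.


Natural parameter for Bernoulli: eta = log(p/(1-p)).
p = 0.22, 1-p = 0.78.
p/(1-p) = 0.282051.
eta = log(0.282051) = -1.2657

-1.2657


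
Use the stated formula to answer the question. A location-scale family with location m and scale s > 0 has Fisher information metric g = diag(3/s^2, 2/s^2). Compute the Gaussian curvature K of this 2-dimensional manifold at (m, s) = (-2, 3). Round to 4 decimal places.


The metric has the form g = (A dm^2 + B ds^2)/s^2 with A = 3, B = 2.
Substitute u = sqrt(A/B)*m: g = B*(du^2 + ds^2)/s^2, i.e. B times the
Poincare upper half-plane metric, which has constant Gaussian curvature -1.
Scaling a 2D metric by a constant c divides the Gaussian curvature by c,
so K = -1/B = -1/(2) = -0.5000 everywhere (the point (m, s) = (-2, 3) is irrelevant:
the curvature is constant).
The requested Gaussian curvature is K = -0.5000.

-0.5000


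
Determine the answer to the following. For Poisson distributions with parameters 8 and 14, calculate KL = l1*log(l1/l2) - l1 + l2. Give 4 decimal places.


KL divergence for Poisson:
KL = l1*log(l1/l2) - l1 + l2.
l1 = 8, l2 = 14.
log(8/14) = -0.559616.
l1*log(l1/l2) = 8 * -0.559616 = -4.476926.
KL = -4.476926 - 8 + 14 = 1.5231

1.5231


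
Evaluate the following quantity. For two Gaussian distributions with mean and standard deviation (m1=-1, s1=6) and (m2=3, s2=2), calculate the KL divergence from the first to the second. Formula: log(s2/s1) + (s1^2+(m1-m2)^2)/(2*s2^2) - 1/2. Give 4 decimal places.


KL divergence between normal distributions:
KL = log(s2/s1) + (s1^2 + (m1-m2)^2)/(2*s2^2) - 1/2.
log(2/6) = -1.098612.
(6^2 + (-1-3)^2)/(2*2^2) = (36 + 16)/8 = 6.5.
KL = -1.098612 + 6.5 - 0.5 = 4.9014

4.9014


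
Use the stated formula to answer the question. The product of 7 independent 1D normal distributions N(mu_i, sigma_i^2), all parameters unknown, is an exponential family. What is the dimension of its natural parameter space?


Exponential family dimension calculation:
Each univariate normal has two natural parameters (mu/sigma^2 and -1/(2 sigma^2)).
With 7 independent components, dim = 2 * 7 = 14.

14


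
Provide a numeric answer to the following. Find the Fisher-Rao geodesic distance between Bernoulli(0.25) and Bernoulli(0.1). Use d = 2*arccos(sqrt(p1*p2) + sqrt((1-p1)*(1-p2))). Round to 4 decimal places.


Geodesic distance on Bernoulli manifold:
d(p1,p2) = 2*arccos(sqrt(p1*p2) + sqrt((1-p1)*(1-p2))).
sqrt(p1*p2) = sqrt(0.25*0.1) = 0.158114.
sqrt((1-p1)*(1-p2)) = sqrt(0.75*0.9) = 0.821584.
arg = 0.158114 + 0.821584 = 0.979698.
d = 2*arccos(0.979698) = 0.4037

0.4037


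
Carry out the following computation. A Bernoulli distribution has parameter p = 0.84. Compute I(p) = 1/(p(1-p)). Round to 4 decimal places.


For Bernoulli(p), Fisher information is I(p) = 1/(p*(1-p)).
p = 0.84, 1-p = 0.16.
p*(1-p) = 0.1344.
I(p) = 1/0.1344 = 7.4405

7.4405


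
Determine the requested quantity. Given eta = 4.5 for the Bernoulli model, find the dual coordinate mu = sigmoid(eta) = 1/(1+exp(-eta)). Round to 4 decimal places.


Dual coordinate (expectation parameter) for Bernoulli:
mu = 1/(1+exp(-eta)).
eta = 4.5.
exp(-eta) = exp(-4.5) = 0.011109.
mu = 1/(1+0.011109) = 0.9890

0.9890


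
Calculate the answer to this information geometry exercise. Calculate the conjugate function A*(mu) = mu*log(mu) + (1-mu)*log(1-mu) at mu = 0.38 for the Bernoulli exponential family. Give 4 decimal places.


Legendre transform for Bernoulli:
A*(mu) = mu*log(mu) + (1-mu)*log(1-mu).
mu = 0.38, 1-mu = 0.62.
mu*log(mu) = 0.38*log(0.38) = -0.367682.
(1-mu)*log(1-mu) = 0.62*log(0.62) = -0.296382.
A* = -0.367682 + -0.296382 = -0.6641

-0.6641


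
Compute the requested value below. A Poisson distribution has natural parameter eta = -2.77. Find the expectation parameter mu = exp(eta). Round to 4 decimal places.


Expectation parameter for Poisson exponential family:
mu = exp(eta).
eta = -2.77.
mu = exp(-2.77) = 0.0627

0.0627


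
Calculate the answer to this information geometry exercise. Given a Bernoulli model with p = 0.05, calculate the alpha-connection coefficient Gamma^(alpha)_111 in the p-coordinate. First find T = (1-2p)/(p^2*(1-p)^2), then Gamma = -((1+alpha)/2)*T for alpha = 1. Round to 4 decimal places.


Skewness (Amari-Chentsov) tensor: T = (1-2p)/(p^2*(1-p)^2).
p = 0.05, 1-2p = 0.9, p^2 = 0.0025, (1-p)^2 = 0.9025.
T = 0.9/(0.0025 * 0.9025) = 398.891967.
In the p-coordinate, Gamma^(alpha) = Gamma^(0) - (alpha/2)*T with Gamma^(0) = (1/2)*g'(p) = -T/2,
so Gamma^(alpha) = -((1+alpha)/2)*T.
alpha = 1, -(1+alpha)/2 = -1.0.
Gamma = -1.0 * 398.891967 = -398.8920

-398.8920


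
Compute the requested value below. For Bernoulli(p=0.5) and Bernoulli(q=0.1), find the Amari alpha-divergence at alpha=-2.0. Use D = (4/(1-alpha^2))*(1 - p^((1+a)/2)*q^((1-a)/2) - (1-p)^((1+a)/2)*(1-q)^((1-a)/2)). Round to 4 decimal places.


Amari alpha-divergence:
D = (4/(1-alpha^2))*(1 - p^((1+a)/2)*q^((1-a)/2) - (1-p)^((1+a)/2)*(1-q)^((1-a)/2)).
alpha = -2.0, p = 0.5, q = 0.1.
e1 = (1+alpha)/2 = -0.5, e2 = (1-alpha)/2 = 1.5.
t1 = p^e1 * q^e2 = 0.5^-0.5 * 0.1^1.5 = 0.044721.
t2 = (1-p)^e1 * (1-q)^e2 = 0.5^-0.5 * 0.9^1.5 = 1.207477.
4/(1-alpha^2) = -1.333333.
D = -1.333333*(1 - 0.044721 - 1.207477) = 0.3363

0.3363


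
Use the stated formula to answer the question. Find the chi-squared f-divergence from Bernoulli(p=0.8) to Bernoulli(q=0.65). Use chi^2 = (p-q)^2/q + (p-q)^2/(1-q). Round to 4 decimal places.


Chi-squared divergence between Bernoulli distributions:
chi^2 = (p-q)^2/q + (p-q)^2/(1-q).
p = 0.8, q = 0.65, p-q = 0.15.
(p-q)^2 = 0.0225.
term1 = 0.0225/0.65 = 0.034615.
term2 = 0.0225/0.35 = 0.064286.
chi^2 = 0.034615 + 0.064286 = 0.0989

0.0989


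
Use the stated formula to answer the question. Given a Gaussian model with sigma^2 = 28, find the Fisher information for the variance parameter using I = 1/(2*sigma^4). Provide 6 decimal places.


Fisher information for variance: I(sigma^2) = 1/(2*sigma^4).
sigma^2 = 28, so sigma^4 = 784.
I = 1/(2*784) = 1/1568 = 0.000638

0.000638


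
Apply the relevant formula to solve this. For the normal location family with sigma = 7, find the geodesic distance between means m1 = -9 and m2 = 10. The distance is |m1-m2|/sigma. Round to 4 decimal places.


On the fixed-variance normal subfamily, geodesic distance = |m1-m2|/sigma.
|-9 - 10| = 19.
sigma = 7.
d = 19/7 = 2.7143

2.7143


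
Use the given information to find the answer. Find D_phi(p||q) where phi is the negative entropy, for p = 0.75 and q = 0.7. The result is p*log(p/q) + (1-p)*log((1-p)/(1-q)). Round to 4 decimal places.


Bregman divergence with negative entropy generator:
D = p*log(p/q) + (1-p)*log((1-p)/(1-q)).
p = 0.75, q = 0.7.
p*log(p/q) = 0.75*log(0.75/0.7) = 0.051745.
(1-p)*log((1-p)/(1-q)) = 0.25*log(0.25/0.3) = -0.04558.
D = 0.051745 + -0.04558 = 0.0062

0.0062


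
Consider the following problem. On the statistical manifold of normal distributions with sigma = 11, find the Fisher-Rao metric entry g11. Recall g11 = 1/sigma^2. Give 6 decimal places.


For the 2-parameter normal family, the Fisher metric has:
  g11 = 1/sigma^2, g22 = 2/sigma^2.
sigma = 11, sigma^2 = 121.
g11 = 0.008264

0.008264


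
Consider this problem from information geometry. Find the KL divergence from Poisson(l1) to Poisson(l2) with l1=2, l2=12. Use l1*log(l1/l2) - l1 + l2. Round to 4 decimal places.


KL divergence for Poisson:
KL = l1*log(l1/l2) - l1 + l2.
l1 = 2, l2 = 12.
log(2/12) = -1.791759.
l1*log(l1/l2) = 2 * -1.791759 = -3.583519.
KL = -3.583519 - 2 + 12 = 6.4165

6.4165


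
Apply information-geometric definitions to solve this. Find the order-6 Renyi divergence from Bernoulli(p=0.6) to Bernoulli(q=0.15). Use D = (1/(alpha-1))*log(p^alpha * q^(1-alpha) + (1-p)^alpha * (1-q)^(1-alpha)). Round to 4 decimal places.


Renyi divergence of order alpha between Bernoulli distributions:
D = (1/(alpha-1))*log(p^alpha * q^(1-alpha) + (1-p)^alpha * (1-q)^(1-alpha)).
alpha = 6, p = 0.6, q = 0.15.
p^alpha * q^(1-alpha) = 0.6^6 * 0.15^-5 = 614.4.
(1-p)^alpha * (1-q)^(1-alpha) = 0.4^6 * 0.85^-5 = 0.009231.
sum = 614.4 + 0.009231 = 614.409231.
D = (1/5)*log(614.409231) = 1.2841

1.2841


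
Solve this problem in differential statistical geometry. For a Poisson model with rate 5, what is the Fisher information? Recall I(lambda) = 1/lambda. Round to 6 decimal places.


Fisher information for Poisson: I(lambda) = 1/lambda.
lambda = 5.
I(lambda) = 1/5 = 0.200000

0.200000


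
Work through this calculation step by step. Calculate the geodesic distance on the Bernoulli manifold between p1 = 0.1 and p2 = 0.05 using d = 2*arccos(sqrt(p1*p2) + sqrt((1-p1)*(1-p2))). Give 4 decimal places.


Geodesic distance on Bernoulli manifold:
d(p1,p2) = 2*arccos(sqrt(p1*p2) + sqrt((1-p1)*(1-p2))).
sqrt(p1*p2) = sqrt(0.1*0.05) = 0.070711.
sqrt((1-p1)*(1-p2)) = sqrt(0.9*0.95) = 0.924662.
arg = 0.070711 + 0.924662 = 0.995373.
d = 2*arccos(0.995373) = 0.1925

0.1925


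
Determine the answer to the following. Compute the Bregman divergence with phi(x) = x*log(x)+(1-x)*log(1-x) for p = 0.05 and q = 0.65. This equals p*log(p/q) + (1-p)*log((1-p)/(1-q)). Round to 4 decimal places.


Bregman divergence with negative entropy generator:
D = p*log(p/q) + (1-p)*log((1-p)/(1-q)).
p = 0.05, q = 0.65.
p*log(p/q) = 0.05*log(0.05/0.65) = -0.128247.
(1-p)*log((1-p)/(1-q)) = 0.95*log(0.95/0.35) = 0.948602.
D = -0.128247 + 0.948602 = 0.8204

0.8204


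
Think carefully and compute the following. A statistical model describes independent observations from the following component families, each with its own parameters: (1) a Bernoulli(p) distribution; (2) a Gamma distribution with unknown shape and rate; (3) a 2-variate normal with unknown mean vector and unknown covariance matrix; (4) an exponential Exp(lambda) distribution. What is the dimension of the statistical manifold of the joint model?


The dimension of a statistical manifold equals the number of free
(independent) real parameters of the model. For a product of independent
blocks the parameter counts add.
- Bernoulli (p): 1.
- Gamma (shape, rate): 2.
- 2-variate normal: 2 (mean) + 2*3/2 = 3 (symmetric covariance) = 5.
- exponential (lambda): 1.
Total = 1 + 2 + 5 + 1 = 9.
Dimension = 9

9


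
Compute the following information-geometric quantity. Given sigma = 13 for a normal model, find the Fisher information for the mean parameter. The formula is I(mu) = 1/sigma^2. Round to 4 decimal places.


The Fisher information for the mean of a normal distribution is I(mu) = 1/sigma^2.
sigma = 13, so sigma^2 = 169.
I(mu) = 1/169 = 0.0059

0.0059


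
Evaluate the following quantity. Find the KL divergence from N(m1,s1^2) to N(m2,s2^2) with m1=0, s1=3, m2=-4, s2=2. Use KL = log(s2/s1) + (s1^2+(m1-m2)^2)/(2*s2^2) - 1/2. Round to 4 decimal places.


KL divergence between normal distributions:
KL = log(s2/s1) + (s1^2 + (m1-m2)^2)/(2*s2^2) - 1/2.
log(2/3) = -0.405465.
(3^2 + (0--4)^2)/(2*2^2) = (9 + 16)/8 = 3.125.
KL = -0.405465 + 3.125 - 0.5 = 2.2195

2.2195


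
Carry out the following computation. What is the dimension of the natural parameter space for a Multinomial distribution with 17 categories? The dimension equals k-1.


Exponential family dimension calculation:
For Multinomial with k=17 categories, dim = k-1 = 16.

16


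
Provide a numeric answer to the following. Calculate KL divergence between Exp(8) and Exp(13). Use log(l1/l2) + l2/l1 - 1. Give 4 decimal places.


KL divergence for exponential family:
KL = log(l1/l2) + l2/l1 - 1.
log(8/13) = -0.485508.
13/8 = 1.625.
KL = -0.485508 + 1.625 - 1 = 0.1395

0.1395


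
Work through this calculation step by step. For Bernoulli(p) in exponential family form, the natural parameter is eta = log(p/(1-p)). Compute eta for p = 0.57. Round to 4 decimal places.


Natural parameter for Bernoulli: eta = log(p/(1-p)).
p = 0.57, 1-p = 0.43.
p/(1-p) = 1.325581.
eta = log(1.325581) = 0.2819

0.2819


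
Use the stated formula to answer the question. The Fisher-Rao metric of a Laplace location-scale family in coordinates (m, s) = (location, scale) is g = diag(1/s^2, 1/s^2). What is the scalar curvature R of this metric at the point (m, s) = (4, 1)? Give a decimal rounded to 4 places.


The metric has the form g = (A dm^2 + B ds^2)/s^2 with A = 1, B = 1.
Substitute u = sqrt(A/B)*m: g = B*(du^2 + ds^2)/s^2, i.e. B times the
Poincare upper half-plane metric, which has constant Gaussian curvature -1.
Scaling a 2D metric by a constant c divides the Gaussian curvature by c,
so K = -1/B = -1/(1) = -1.0000 everywhere (the point (m, s) = (4, 1) is irrelevant:
the curvature is constant).
Scalar curvature in dimension 2: R = 2K = -2/(1) = -2.0000.

-2.0000


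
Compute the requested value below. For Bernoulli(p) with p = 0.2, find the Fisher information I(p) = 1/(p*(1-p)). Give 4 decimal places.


For Bernoulli(p), Fisher information is I(p) = 1/(p*(1-p)).
p = 0.2, 1-p = 0.8.
p*(1-p) = 0.16.
I(p) = 1/0.16 = 6.2500

6.2500


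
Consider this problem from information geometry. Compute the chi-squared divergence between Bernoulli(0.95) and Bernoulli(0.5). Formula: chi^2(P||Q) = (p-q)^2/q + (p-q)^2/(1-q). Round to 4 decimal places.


Chi-squared divergence between Bernoulli distributions:
chi^2 = (p-q)^2/q + (p-q)^2/(1-q).
p = 0.95, q = 0.5, p-q = 0.45.
(p-q)^2 = 0.2025.
term1 = 0.2025/0.5 = 0.405.
term2 = 0.2025/0.5 = 0.405.
chi^2 = 0.405 + 0.405 = 0.8100

0.8100


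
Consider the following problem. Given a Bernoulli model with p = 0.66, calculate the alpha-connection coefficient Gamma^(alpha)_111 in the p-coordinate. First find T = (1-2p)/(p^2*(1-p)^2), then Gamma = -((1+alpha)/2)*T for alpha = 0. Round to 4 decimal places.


Skewness (Amari-Chentsov) tensor: T = (1-2p)/(p^2*(1-p)^2).
p = 0.66, 1-2p = -0.32, p^2 = 0.4356, (1-p)^2 = 0.1156.
T = -0.32/(0.4356 * 0.1156) = -6.354835.
In the p-coordinate, Gamma^(alpha) = Gamma^(0) - (alpha/2)*T with Gamma^(0) = (1/2)*g'(p) = -T/2,
so Gamma^(alpha) = -((1+alpha)/2)*T.
alpha = 0, -(1+alpha)/2 = -0.5.
Gamma = -0.5 * -6.354835 = 3.1774

3.1774


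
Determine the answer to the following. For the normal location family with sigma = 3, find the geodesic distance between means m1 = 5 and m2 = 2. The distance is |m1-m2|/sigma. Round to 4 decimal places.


On the fixed-variance normal subfamily, geodesic distance = |m1-m2|/sigma.
|5 - 2| = 3.
sigma = 3.
d = 3/3 = 1.0000

1.0000


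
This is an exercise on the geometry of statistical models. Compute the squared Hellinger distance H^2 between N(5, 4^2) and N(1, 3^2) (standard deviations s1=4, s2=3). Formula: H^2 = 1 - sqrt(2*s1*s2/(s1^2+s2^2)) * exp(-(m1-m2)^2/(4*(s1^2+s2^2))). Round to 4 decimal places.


Squared Hellinger distance for Gaussians:
H^2 = 1 - sqrt(2*s1*s2/(s1^2+s2^2)) * exp(-(m1-m2)^2/(4*(s1^2+s2^2))).
s1^2 = 16, s2^2 = 9, s1^2+s2^2 = 25.
sqrt(2*4*3/(25)) = 0.979796.
(m1-m2)^2 = (4)^2 = 16.
exp(-16/(4*25)) = exp(-0.16) = 0.852144.
H^2 = 1 - 0.979796*0.852144 = 0.1651

0.1651


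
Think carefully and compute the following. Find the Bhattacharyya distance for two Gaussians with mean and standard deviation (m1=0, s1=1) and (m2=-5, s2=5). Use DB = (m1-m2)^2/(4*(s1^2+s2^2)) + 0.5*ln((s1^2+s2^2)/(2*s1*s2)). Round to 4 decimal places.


Bhattacharyya distance between two Gaussians:
DB = (m1-m2)^2/(4*(s1^2+s2^2)) + (1/2)*ln((s1^2+s2^2)/(2*s1*s2)).
(m1-m2)^2 = (5)^2 = 25.
s1^2+s2^2 = 1 + 25 = 26.
term1 = 25/104 = 0.240385.
term2 = 0.5*ln(26/10.0) = 0.477756.
DB = 0.240385 + 0.477756 = 0.7181

0.7181


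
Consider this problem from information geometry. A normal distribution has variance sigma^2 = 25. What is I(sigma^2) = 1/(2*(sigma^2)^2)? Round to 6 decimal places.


Fisher information for variance: I(sigma^2) = 1/(2*sigma^4).
sigma^2 = 25, so sigma^4 = 625.
I = 1/(2*625) = 1/1250 = 0.000800

0.000800


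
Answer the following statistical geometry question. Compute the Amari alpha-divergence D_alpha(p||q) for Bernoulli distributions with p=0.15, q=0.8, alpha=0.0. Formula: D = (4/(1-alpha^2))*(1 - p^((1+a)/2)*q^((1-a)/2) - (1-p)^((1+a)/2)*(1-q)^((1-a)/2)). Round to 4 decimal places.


Amari alpha-divergence:
D = (4/(1-alpha^2))*(1 - p^((1+a)/2)*q^((1-a)/2) - (1-p)^((1+a)/2)*(1-q)^((1-a)/2)).
alpha = 0.0, p = 0.15, q = 0.8.
e1 = (1+alpha)/2 = 0.5, e2 = (1-alpha)/2 = 0.5.
t1 = p^e1 * q^e2 = 0.15^0.5 * 0.8^0.5 = 0.34641.
t2 = (1-p)^e1 * (1-q)^e2 = 0.85^0.5 * 0.2^0.5 = 0.412311.
4/(1-alpha^2) = 4.0.
D = 4.0*(1 - 0.34641 - 0.412311) = 0.9651

0.9651


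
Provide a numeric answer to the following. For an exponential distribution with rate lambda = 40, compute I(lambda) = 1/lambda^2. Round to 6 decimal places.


Fisher information for exponential: I(lambda) = 1/lambda^2.
lambda = 40, lambda^2 = 1600.
I = 1/1600 = 0.000625

0.000625


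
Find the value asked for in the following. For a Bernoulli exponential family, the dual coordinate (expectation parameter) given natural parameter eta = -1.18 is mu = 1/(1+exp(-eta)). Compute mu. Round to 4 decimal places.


Dual coordinate (expectation parameter) for Bernoulli:
mu = 1/(1+exp(-eta)).
eta = -1.18.
exp(-eta) = exp(1.18) = 3.254374.
mu = 1/(1+3.254374) = 0.2351

0.2351


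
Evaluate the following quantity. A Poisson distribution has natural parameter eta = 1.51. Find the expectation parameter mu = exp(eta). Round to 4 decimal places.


Expectation parameter for Poisson exponential family:
mu = exp(eta).
eta = 1.51.
mu = exp(1.51) = 4.5267

4.5267


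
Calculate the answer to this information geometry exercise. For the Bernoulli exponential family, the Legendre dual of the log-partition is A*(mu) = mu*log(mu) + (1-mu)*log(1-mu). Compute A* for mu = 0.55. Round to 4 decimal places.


Legendre transform for Bernoulli:
A*(mu) = mu*log(mu) + (1-mu)*log(1-mu).
mu = 0.55, 1-mu = 0.45.
mu*log(mu) = 0.55*log(0.55) = -0.32881.
(1-mu)*log(1-mu) = 0.45*log(0.45) = -0.359328.
A* = -0.32881 + -0.359328 = -0.6881

-0.6881


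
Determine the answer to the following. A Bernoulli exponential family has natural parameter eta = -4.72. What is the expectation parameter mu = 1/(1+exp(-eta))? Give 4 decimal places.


Dual coordinate (expectation parameter) for Bernoulli:
mu = 1/(1+exp(-eta)).
eta = -4.72.
exp(-eta) = exp(4.72) = 112.168253.
mu = 1/(1+112.168253) = 0.0088

0.0088


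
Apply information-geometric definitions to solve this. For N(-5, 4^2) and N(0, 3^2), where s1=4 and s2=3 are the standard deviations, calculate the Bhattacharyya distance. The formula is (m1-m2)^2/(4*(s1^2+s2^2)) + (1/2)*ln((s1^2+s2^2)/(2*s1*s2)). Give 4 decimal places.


Bhattacharyya distance between two Gaussians:
DB = (m1-m2)^2/(4*(s1^2+s2^2)) + (1/2)*ln((s1^2+s2^2)/(2*s1*s2)).
(m1-m2)^2 = (-5)^2 = 25.
s1^2+s2^2 = 16 + 9 = 25.
term1 = 25/100 = 0.25.
term2 = 0.5*ln(25/24.0) = 0.020411.
DB = 0.25 + 0.020411 = 0.2704

0.2704


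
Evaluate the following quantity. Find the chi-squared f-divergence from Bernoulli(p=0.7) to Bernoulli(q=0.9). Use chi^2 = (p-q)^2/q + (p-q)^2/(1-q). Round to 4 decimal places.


Chi-squared divergence between Bernoulli distributions:
chi^2 = (p-q)^2/q + (p-q)^2/(1-q).
p = 0.7, q = 0.9, p-q = -0.2.
(p-q)^2 = 0.04.
term1 = 0.04/0.9 = 0.044444.
term2 = 0.04/0.1 = 0.4.
chi^2 = 0.044444 + 0.4 = 0.4444

0.4444


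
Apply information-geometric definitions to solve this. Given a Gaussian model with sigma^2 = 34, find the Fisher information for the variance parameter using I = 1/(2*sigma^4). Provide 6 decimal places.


Fisher information for variance: I(sigma^2) = 1/(2*sigma^4).
sigma^2 = 34, so sigma^4 = 1156.
I = 1/(2*1156) = 1/2312 = 0.000433

0.000433


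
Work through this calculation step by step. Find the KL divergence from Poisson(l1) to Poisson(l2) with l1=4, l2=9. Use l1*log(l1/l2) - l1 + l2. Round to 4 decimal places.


KL divergence for Poisson:
KL = l1*log(l1/l2) - l1 + l2.
l1 = 4, l2 = 9.
log(4/9) = -0.81093.
l1*log(l1/l2) = 4 * -0.81093 = -3.243721.
KL = -3.243721 - 4 + 9 = 1.7563

1.7563


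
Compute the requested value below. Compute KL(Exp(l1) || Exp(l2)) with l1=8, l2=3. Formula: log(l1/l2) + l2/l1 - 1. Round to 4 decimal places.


KL divergence for exponential family:
KL = log(l1/l2) + l2/l1 - 1.
log(8/3) = 0.980829.
3/8 = 0.375.
KL = 0.980829 + 0.375 - 1 = 0.3558

0.3558


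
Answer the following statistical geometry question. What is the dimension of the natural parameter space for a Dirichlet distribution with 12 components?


Exponential family dimension calculation:
Dirichlet with 12 components has 12 natural parameters.

12


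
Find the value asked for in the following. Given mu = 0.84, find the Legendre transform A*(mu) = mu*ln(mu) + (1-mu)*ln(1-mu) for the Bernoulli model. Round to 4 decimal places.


Legendre transform for Bernoulli:
A*(mu) = mu*log(mu) + (1-mu)*log(1-mu).
mu = 0.84, 1-mu = 0.16.
mu*log(mu) = 0.84*log(0.84) = -0.146457.
(1-mu)*log(1-mu) = 0.16*log(0.16) = -0.293213.
A* = -0.146457 + -0.293213 = -0.4397

-0.4397


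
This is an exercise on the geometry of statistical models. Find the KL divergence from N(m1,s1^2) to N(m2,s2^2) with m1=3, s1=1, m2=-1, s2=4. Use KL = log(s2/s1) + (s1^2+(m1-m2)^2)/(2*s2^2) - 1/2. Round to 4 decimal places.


KL divergence between normal distributions:
KL = log(s2/s1) + (s1^2 + (m1-m2)^2)/(2*s2^2) - 1/2.
log(4/1) = 1.386294.
(1^2 + (3--1)^2)/(2*4^2) = (1 + 16)/32 = 0.53125.
KL = 1.386294 + 0.53125 - 0.5 = 1.4175

1.4175


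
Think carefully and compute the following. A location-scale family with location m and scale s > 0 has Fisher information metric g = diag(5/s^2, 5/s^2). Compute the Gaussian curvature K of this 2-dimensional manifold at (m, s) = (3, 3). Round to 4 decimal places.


The metric has the form g = (A dm^2 + B ds^2)/s^2 with A = 5, B = 5.
Substitute u = sqrt(A/B)*m: g = B*(du^2 + ds^2)/s^2, i.e. B times the
Poincare upper half-plane metric, which has constant Gaussian curvature -1.
Scaling a 2D metric by a constant c divides the Gaussian curvature by c,
so K = -1/B = -1/(5) = -0.2000 everywhere (the point (m, s) = (3, 3) is irrelevant:
the curvature is constant).
The requested Gaussian curvature is K = -0.2000.

-0.2000


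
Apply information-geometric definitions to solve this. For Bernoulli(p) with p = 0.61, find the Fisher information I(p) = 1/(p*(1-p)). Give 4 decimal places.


For Bernoulli(p), Fisher information is I(p) = 1/(p*(1-p)).
p = 0.61, 1-p = 0.39.
p*(1-p) = 0.2379.
I(p) = 1/0.2379 = 4.2034

4.2034


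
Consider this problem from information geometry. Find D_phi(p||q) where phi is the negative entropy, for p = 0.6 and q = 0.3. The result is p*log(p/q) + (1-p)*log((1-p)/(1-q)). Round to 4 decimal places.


Bregman divergence with negative entropy generator:
D = p*log(p/q) + (1-p)*log((1-p)/(1-q)).
p = 0.6, q = 0.3.
p*log(p/q) = 0.6*log(0.6/0.3) = 0.415888.
(1-p)*log((1-p)/(1-q)) = 0.4*log(0.4/0.7) = -0.223846.
D = 0.415888 + -0.223846 = 0.1920

0.1920


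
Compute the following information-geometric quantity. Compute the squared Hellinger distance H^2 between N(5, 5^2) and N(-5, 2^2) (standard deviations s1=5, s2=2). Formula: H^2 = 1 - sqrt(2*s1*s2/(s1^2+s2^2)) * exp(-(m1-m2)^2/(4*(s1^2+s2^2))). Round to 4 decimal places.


Squared Hellinger distance for Gaussians:
H^2 = 1 - sqrt(2*s1*s2/(s1^2+s2^2)) * exp(-(m1-m2)^2/(4*(s1^2+s2^2))).
s1^2 = 25, s2^2 = 4, s1^2+s2^2 = 29.
sqrt(2*5*2/(29)) = 0.830455.
(m1-m2)^2 = (10)^2 = 100.
exp(-100/(4*29)) = exp(-0.862069) = 0.422287.
H^2 = 1 - 0.830455*0.422287 = 0.6493

0.6493


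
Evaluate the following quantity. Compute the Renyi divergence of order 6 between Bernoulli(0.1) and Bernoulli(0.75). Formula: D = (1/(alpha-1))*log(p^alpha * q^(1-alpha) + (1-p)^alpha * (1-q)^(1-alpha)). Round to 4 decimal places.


Renyi divergence of order alpha between Bernoulli distributions:
D = (1/(alpha-1))*log(p^alpha * q^(1-alpha) + (1-p)^alpha * (1-q)^(1-alpha)).
alpha = 6, p = 0.1, q = 0.75.
p^alpha * q^(1-alpha) = 0.1^6 * 0.75^-5 = 4e-06.
(1-p)^alpha * (1-q)^(1-alpha) = 0.9^6 * 0.25^-5 = 544.195584.
sum = 4e-06 + 544.195584 = 544.195588.
D = (1/5)*log(544.195588) = 1.2599

1.2599


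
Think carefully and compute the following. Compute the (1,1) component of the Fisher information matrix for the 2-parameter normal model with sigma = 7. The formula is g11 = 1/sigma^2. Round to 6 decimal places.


For the 2-parameter normal family, the Fisher metric has:
  g11 = 1/sigma^2, g22 = 2/sigma^2.
sigma = 7, sigma^2 = 49.
g11 = 0.020408

0.020408


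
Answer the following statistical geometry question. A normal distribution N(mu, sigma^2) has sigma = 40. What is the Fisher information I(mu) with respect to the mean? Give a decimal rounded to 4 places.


The Fisher information for the mean of a normal distribution is I(mu) = 1/sigma^2.
sigma = 40, so sigma^2 = 1600.
I(mu) = 1/1600 = 0.0006

0.0006


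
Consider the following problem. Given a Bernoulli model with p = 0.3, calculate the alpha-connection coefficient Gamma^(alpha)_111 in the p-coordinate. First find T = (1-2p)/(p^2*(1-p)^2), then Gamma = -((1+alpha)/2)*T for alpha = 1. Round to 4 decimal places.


Skewness (Amari-Chentsov) tensor: T = (1-2p)/(p^2*(1-p)^2).
p = 0.3, 1-2p = 0.4, p^2 = 0.09, (1-p)^2 = 0.49.
T = 0.4/(0.09 * 0.49) = 9.070295.
In the p-coordinate, Gamma^(alpha) = Gamma^(0) - (alpha/2)*T with Gamma^(0) = (1/2)*g'(p) = -T/2,
so Gamma^(alpha) = -((1+alpha)/2)*T.
alpha = 1, -(1+alpha)/2 = -1.0.
Gamma = -1.0 * 9.070295 = -9.0703

-9.0703


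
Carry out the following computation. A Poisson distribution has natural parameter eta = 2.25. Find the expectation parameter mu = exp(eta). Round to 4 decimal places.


Expectation parameter for Poisson exponential family:
mu = exp(eta).
eta = 2.25.
mu = exp(2.25) = 9.4877

9.4877


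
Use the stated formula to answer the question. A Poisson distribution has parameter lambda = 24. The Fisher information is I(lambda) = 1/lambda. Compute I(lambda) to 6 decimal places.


Fisher information for Poisson: I(lambda) = 1/lambda.
lambda = 24.
I(lambda) = 1/24 = 0.041667

0.041667


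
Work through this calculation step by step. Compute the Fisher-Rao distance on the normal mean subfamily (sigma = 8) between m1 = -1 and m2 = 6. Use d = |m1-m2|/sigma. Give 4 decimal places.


On the fixed-variance normal subfamily, geodesic distance = |m1-m2|/sigma.
|-1 - 6| = 7.
sigma = 8.
d = 7/8 = 0.8750

0.8750


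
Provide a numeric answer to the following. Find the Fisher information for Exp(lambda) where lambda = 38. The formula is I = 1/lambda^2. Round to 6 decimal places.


Fisher information for exponential: I(lambda) = 1/lambda^2.
lambda = 38, lambda^2 = 1444.
I = 1/1444 = 0.000693

0.000693


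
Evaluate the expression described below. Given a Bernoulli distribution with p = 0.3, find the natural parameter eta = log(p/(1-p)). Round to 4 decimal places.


Natural parameter for Bernoulli: eta = log(p/(1-p)).
p = 0.3, 1-p = 0.7.
p/(1-p) = 0.428571.
eta = log(0.428571) = -0.8473

-0.8473


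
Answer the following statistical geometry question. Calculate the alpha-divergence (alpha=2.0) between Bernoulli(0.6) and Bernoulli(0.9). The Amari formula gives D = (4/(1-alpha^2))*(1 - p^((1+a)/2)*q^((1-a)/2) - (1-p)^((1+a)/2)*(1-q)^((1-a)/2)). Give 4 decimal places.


Amari alpha-divergence:
D = (4/(1-alpha^2))*(1 - p^((1+a)/2)*q^((1-a)/2) - (1-p)^((1+a)/2)*(1-q)^((1-a)/2)).
alpha = 2.0, p = 0.6, q = 0.9.
e1 = (1+alpha)/2 = 1.5, e2 = (1-alpha)/2 = -0.5.
t1 = p^e1 * q^e2 = 0.6^1.5 * 0.9^-0.5 = 0.489898.
t2 = (1-p)^e1 * (1-q)^e2 = 0.4^1.5 * 0.1^-0.5 = 0.8.
4/(1-alpha^2) = -1.333333.
D = -1.333333*(1 - 0.489898 - 0.8) = 0.3865

0.3865


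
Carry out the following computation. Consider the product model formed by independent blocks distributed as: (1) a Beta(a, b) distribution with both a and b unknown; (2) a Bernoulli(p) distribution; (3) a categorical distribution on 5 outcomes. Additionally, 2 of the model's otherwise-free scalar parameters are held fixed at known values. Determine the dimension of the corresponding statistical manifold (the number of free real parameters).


The dimension of a statistical manifold equals the number of free
(independent) real parameters of the model. For a product of independent
blocks the parameter counts add.
- Beta (a, b): 2.
- Bernoulli (p): 1.
- categorical on 5 outcomes (probabilities sum to 1): 5-1 = 4.
Total = 2 + 1 + 4 = 7.
2 parameter(s) fixed at known values: 7 - 2 = 5.
Dimension = 5

5


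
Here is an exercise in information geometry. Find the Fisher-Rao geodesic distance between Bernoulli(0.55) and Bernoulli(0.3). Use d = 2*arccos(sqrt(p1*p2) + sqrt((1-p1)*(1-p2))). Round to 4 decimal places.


Geodesic distance on Bernoulli manifold:
d(p1,p2) = 2*arccos(sqrt(p1*p2) + sqrt((1-p1)*(1-p2))).
sqrt(p1*p2) = sqrt(0.55*0.3) = 0.406202.
sqrt((1-p1)*(1-p2)) = sqrt(0.45*0.7) = 0.561249.
arg = 0.406202 + 0.561249 = 0.967451.
d = 2*arccos(0.967451) = 0.5117

0.5117


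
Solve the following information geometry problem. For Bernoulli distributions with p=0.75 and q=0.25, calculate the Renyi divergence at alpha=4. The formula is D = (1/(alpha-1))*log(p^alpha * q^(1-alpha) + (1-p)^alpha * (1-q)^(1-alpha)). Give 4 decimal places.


Renyi divergence of order alpha between Bernoulli distributions:
D = (1/(alpha-1))*log(p^alpha * q^(1-alpha) + (1-p)^alpha * (1-q)^(1-alpha)).
alpha = 4, p = 0.75, q = 0.25.
p^alpha * q^(1-alpha) = 0.75^4 * 0.25^-3 = 20.25.
(1-p)^alpha * (1-q)^(1-alpha) = 0.25^4 * 0.75^-3 = 0.009259.
sum = 20.25 + 0.009259 = 20.259259.
D = (1/3)*log(20.259259) = 1.0029

1.0029


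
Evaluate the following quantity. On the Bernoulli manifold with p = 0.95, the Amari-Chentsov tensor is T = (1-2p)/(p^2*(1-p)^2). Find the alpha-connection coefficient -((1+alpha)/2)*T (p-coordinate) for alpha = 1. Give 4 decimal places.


Skewness (Amari-Chentsov) tensor: T = (1-2p)/(p^2*(1-p)^2).
p = 0.95, 1-2p = -0.9, p^2 = 0.9025, (1-p)^2 = 0.0025.
T = -0.9/(0.9025 * 0.0025) = -398.891967.
In the p-coordinate, Gamma^(alpha) = Gamma^(0) - (alpha/2)*T with Gamma^(0) = (1/2)*g'(p) = -T/2,
so Gamma^(alpha) = -((1+alpha)/2)*T.
alpha = 1, -(1+alpha)/2 = -1.0.
Gamma = -1.0 * -398.891967 = 398.8920

398.8920


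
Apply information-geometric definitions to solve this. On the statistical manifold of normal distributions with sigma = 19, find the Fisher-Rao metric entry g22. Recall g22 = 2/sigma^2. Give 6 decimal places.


For the 2-parameter normal family, the Fisher metric has:
  g11 = 1/sigma^2, g22 = 2/sigma^2.
sigma = 19, sigma^2 = 361.
g22 = 0.005540

0.005540


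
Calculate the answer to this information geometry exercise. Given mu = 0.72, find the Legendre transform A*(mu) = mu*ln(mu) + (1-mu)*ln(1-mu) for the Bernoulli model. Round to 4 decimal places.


Legendre transform for Bernoulli:
A*(mu) = mu*log(mu) + (1-mu)*log(1-mu).
mu = 0.72, 1-mu = 0.28.
mu*log(mu) = 0.72*log(0.72) = -0.236523.
(1-mu)*log(1-mu) = 0.28*log(0.28) = -0.35643.
A* = -0.236523 + -0.35643 = -0.5930

-0.5930


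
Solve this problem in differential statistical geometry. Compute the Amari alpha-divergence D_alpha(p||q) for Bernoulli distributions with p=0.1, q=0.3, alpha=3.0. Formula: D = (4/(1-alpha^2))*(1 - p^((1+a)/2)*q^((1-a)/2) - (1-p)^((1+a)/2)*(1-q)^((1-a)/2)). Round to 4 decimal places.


Amari alpha-divergence:
D = (4/(1-alpha^2))*(1 - p^((1+a)/2)*q^((1-a)/2) - (1-p)^((1+a)/2)*(1-q)^((1-a)/2)).
alpha = 3.0, p = 0.1, q = 0.3.
e1 = (1+alpha)/2 = 2.0, e2 = (1-alpha)/2 = -1.0.
t1 = p^e1 * q^e2 = 0.1^2.0 * 0.3^-1.0 = 0.033333.
t2 = (1-p)^e1 * (1-q)^e2 = 0.9^2.0 * 0.7^-1.0 = 1.157143.
4/(1-alpha^2) = -0.5.
D = -0.5*(1 - 0.033333 - 1.157143) = 0.0952

0.0952


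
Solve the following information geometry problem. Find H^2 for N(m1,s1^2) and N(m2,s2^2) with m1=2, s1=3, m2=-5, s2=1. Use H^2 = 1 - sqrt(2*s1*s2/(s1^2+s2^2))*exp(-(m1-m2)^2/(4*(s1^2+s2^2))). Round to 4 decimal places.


Squared Hellinger distance for Gaussians:
H^2 = 1 - sqrt(2*s1*s2/(s1^2+s2^2)) * exp(-(m1-m2)^2/(4*(s1^2+s2^2))).
s1^2 = 9, s2^2 = 1, s1^2+s2^2 = 10.
sqrt(2*3*1/(10)) = 0.774597.
(m1-m2)^2 = (7)^2 = 49.
exp(-49/(4*10)) = exp(-1.225) = 0.293758.
H^2 = 1 - 0.774597*0.293758 = 0.7725

0.7725


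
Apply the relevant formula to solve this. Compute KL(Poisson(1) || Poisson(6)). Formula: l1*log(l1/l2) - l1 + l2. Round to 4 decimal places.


KL divergence for Poisson:
KL = l1*log(l1/l2) - l1 + l2.
l1 = 1, l2 = 6.
log(1/6) = -1.791759.
l1*log(l1/l2) = 1 * -1.791759 = -1.791759.
KL = -1.791759 - 1 + 6 = 3.2082

3.2082


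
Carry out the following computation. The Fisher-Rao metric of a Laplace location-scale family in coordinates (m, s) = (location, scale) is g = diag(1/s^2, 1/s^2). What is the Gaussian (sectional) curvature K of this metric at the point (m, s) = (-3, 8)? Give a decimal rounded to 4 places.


The metric has the form g = (A dm^2 + B ds^2)/s^2 with A = 1, B = 1.
Substitute u = sqrt(A/B)*m: g = B*(du^2 + ds^2)/s^2, i.e. B times the
Poincare upper half-plane metric, which has constant Gaussian curvature -1.
Scaling a 2D metric by a constant c divides the Gaussian curvature by c,
so K = -1/B = -1/(1) = -1.0000 everywhere (the point (m, s) = (-3, 8) is irrelevant:
the curvature is constant).
The requested Gaussian curvature is K = -1.0000.

-1.0000


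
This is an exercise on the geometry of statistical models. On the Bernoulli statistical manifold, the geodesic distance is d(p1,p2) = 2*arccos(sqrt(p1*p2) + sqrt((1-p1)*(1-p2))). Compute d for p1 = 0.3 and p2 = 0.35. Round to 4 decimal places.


Geodesic distance on Bernoulli manifold:
d(p1,p2) = 2*arccos(sqrt(p1*p2) + sqrt((1-p1)*(1-p2))).
sqrt(p1*p2) = sqrt(0.3*0.35) = 0.324037.
sqrt((1-p1)*(1-p2)) = sqrt(0.7*0.65) = 0.674537.
arg = 0.324037 + 0.674537 = 0.998574.
d = 2*arccos(0.998574) = 0.1068

0.1068


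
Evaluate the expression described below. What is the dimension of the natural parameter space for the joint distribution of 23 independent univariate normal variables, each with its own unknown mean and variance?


Exponential family dimension calculation:
Each univariate normal has two natural parameters (mu/sigma^2 and -1/(2 sigma^2)).
With 23 independent components, dim = 2 * 23 = 46.

46


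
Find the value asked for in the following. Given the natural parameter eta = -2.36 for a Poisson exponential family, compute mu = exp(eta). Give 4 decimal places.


Expectation parameter for Poisson exponential family:
mu = exp(eta).
eta = -2.36.
mu = exp(-2.36) = 0.0944

0.0944


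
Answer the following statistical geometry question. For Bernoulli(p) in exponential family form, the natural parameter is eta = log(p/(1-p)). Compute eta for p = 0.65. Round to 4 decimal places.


Natural parameter for Bernoulli: eta = log(p/(1-p)).
p = 0.65, 1-p = 0.35.
p/(1-p) = 1.857143.
eta = log(1.857143) = 0.6190

0.6190


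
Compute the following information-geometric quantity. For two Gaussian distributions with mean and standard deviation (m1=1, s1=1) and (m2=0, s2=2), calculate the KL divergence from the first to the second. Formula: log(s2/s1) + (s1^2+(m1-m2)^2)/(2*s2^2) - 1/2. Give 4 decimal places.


KL divergence between normal distributions:
KL = log(s2/s1) + (s1^2 + (m1-m2)^2)/(2*s2^2) - 1/2.
log(2/1) = 0.693147.
(1^2 + (1-0)^2)/(2*2^2) = (1 + 1)/8 = 0.25.
KL = 0.693147 + 0.25 - 0.5 = 0.4431

0.4431


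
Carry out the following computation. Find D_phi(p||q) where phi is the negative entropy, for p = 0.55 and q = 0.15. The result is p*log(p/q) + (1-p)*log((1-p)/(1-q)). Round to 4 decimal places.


Bregman divergence with negative entropy generator:
D = p*log(p/q) + (1-p)*log((1-p)/(1-q)).
p = 0.55, q = 0.15.
p*log(p/q) = 0.55*log(0.55/0.15) = 0.714606.
(1-p)*log((1-p)/(1-q)) = 0.45*log(0.45/0.85) = -0.286195.
D = 0.714606 + -0.286195 = 0.4284

0.4284


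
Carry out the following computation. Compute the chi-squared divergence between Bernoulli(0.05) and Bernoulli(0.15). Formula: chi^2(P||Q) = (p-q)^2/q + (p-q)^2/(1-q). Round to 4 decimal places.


Chi-squared divergence between Bernoulli distributions:
chi^2 = (p-q)^2/q + (p-q)^2/(1-q).
p = 0.05, q = 0.15, p-q = -0.1.
(p-q)^2 = 0.01.
term1 = 0.01/0.15 = 0.066667.
term2 = 0.01/0.85 = 0.011765.
chi^2 = 0.066667 + 0.011765 = 0.0784

0.0784
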